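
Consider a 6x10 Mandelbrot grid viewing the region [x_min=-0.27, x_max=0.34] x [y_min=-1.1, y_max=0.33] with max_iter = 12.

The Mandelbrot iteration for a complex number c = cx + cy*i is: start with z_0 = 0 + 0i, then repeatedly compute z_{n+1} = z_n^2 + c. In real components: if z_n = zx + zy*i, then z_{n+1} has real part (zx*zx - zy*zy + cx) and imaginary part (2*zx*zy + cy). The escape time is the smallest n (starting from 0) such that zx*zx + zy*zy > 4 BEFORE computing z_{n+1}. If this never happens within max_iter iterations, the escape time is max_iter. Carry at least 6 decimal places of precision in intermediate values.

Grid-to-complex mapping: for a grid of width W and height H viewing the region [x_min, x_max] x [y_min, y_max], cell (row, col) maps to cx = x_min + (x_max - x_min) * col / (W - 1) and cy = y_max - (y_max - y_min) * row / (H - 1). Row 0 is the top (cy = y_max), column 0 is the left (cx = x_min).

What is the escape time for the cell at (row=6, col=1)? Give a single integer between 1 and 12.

z_0 = 0 + 0i, c = -0.1480 + -0.6233i
Iter 1: z = -0.1480 + -0.6233i, |z|^2 = 0.4104
Iter 2: z = -0.5146 + -0.4388i, |z|^2 = 0.4574
Iter 3: z = -0.0757 + -0.1717i, |z|^2 = 0.0352
Iter 4: z = -0.1717 + -0.5973i, |z|^2 = 0.3863
Iter 5: z = -0.4753 + -0.4182i, |z|^2 = 0.4008
Iter 6: z = -0.0969 + -0.2258i, |z|^2 = 0.0604
Iter 7: z = -0.1896 + -0.5796i, |z|^2 = 0.3718
Iter 8: z = -0.4479 + -0.4036i, |z|^2 = 0.3635
Iter 9: z = -0.1102 + -0.2618i, |z|^2 = 0.0807
Iter 10: z = -0.2044 + -0.5656i, |z|^2 = 0.3617
Iter 11: z = -0.4262 + -0.3921i, |z|^2 = 0.3354

Answer: 12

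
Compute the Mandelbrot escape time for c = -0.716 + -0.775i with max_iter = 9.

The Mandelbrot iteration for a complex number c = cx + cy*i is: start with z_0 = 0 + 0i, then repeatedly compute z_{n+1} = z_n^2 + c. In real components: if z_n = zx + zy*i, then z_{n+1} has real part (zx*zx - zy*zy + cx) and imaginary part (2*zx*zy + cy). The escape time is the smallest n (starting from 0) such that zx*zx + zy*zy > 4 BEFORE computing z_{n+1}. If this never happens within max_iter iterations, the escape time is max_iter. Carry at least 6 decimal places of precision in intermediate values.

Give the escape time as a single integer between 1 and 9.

Answer: 4

Derivation:
z_0 = 0 + 0i, c = -0.7160 + -0.7750i
Iter 1: z = -0.7160 + -0.7750i, |z|^2 = 1.1133
Iter 2: z = -0.8040 + 0.3348i, |z|^2 = 0.7585
Iter 3: z = -0.1817 + -1.3133i, |z|^2 = 1.7579
Iter 4: z = -2.4078 + -0.2977i, |z|^2 = 5.8863
Escaped at iteration 4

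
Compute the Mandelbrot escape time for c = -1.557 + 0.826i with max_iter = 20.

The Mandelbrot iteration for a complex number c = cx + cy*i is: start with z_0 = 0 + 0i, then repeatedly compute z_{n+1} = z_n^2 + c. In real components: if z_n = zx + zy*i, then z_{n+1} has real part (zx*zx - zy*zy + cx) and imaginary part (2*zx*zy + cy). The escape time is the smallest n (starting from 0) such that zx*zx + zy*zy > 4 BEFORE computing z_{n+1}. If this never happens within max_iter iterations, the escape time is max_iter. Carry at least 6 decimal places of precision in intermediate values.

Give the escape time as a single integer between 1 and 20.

z_0 = 0 + 0i, c = -1.5570 + 0.8260i
Iter 1: z = -1.5570 + 0.8260i, |z|^2 = 3.1065
Iter 2: z = 0.1850 + -1.7462i, |z|^2 = 3.0833
Iter 3: z = -4.5719 + 0.1800i, |z|^2 = 20.9344
Escaped at iteration 3

Answer: 3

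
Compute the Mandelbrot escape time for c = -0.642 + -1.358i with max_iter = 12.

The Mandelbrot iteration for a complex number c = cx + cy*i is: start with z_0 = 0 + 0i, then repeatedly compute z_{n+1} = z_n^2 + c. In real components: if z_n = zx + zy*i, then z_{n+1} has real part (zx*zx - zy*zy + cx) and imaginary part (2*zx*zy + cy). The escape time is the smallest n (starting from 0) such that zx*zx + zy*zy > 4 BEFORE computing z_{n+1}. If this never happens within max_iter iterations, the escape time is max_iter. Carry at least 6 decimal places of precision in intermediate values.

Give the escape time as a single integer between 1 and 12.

Answer: 2

Derivation:
z_0 = 0 + 0i, c = -0.6420 + -1.3580i
Iter 1: z = -0.6420 + -1.3580i, |z|^2 = 2.2563
Iter 2: z = -2.0740 + 0.3857i, |z|^2 = 4.4502
Escaped at iteration 2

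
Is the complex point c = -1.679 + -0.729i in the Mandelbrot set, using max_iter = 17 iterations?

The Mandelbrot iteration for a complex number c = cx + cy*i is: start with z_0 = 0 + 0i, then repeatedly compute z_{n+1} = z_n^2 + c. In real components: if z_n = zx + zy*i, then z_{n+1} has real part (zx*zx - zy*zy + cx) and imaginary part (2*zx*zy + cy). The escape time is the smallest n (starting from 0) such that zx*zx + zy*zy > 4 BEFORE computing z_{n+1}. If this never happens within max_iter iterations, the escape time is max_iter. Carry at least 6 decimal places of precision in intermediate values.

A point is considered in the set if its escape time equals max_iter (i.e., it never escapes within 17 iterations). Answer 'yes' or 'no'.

z_0 = 0 + 0i, c = -1.6790 + -0.7290i
Iter 1: z = -1.6790 + -0.7290i, |z|^2 = 3.3505
Iter 2: z = 0.6086 + 1.7190i, |z|^2 = 3.3253
Iter 3: z = -4.2635 + 1.3633i, |z|^2 = 20.0362
Escaped at iteration 3

Answer: no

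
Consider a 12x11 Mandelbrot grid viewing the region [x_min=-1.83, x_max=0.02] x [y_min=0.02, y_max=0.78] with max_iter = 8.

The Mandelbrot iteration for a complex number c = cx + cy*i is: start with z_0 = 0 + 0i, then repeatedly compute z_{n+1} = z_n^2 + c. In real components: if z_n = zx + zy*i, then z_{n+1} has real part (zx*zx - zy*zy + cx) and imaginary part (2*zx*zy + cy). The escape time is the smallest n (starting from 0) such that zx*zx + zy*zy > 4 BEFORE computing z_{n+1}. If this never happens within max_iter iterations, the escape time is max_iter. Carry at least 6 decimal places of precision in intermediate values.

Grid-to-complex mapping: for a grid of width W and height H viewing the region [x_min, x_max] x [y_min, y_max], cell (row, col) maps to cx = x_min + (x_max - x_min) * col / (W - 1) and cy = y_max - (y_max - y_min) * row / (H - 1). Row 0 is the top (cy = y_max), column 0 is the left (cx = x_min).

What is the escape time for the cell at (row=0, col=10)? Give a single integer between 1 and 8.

Answer: 8

Derivation:
z_0 = 0 + 0i, c = -0.1482 + 0.7800i
Iter 1: z = -0.1482 + 0.7800i, |z|^2 = 0.6304
Iter 2: z = -0.7346 + 0.5488i, |z|^2 = 0.8409
Iter 3: z = 0.0903 + -0.0264i, |z|^2 = 0.0088
Iter 4: z = -0.1407 + 0.7752i, |z|^2 = 0.6208
Iter 5: z = -0.7294 + 0.5618i, |z|^2 = 0.8476
Iter 6: z = 0.0682 + -0.0395i, |z|^2 = 0.0062
Iter 7: z = -0.1451 + 0.7746i, |z|^2 = 0.6211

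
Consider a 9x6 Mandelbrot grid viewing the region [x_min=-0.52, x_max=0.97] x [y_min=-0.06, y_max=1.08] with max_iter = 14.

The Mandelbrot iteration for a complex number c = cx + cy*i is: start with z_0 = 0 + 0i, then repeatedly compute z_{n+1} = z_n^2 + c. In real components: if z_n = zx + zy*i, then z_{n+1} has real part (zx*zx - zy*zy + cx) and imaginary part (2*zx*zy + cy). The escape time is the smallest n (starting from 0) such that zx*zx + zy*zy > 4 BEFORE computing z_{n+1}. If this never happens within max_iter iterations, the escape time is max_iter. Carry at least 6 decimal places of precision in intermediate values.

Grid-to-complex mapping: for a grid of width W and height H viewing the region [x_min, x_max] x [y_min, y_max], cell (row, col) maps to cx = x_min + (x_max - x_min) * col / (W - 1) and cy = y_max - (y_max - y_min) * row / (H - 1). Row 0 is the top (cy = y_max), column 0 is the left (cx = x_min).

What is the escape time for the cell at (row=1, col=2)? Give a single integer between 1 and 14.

z_0 = 0 + 0i, c = -0.1475 + 0.8520i
Iter 1: z = -0.1475 + 0.8520i, |z|^2 = 0.7477
Iter 2: z = -0.8516 + 0.6007i, |z|^2 = 1.0861
Iter 3: z = 0.2170 + -0.1711i, |z|^2 = 0.0764
Iter 4: z = -0.1297 + 0.7777i, |z|^2 = 0.6217
Iter 5: z = -0.7356 + 0.6503i, |z|^2 = 0.9639
Iter 6: z = -0.0293 + -0.1046i, |z|^2 = 0.0118
Iter 7: z = -0.1576 + 0.8581i, |z|^2 = 0.7612
Iter 8: z = -0.8591 + 0.5815i, |z|^2 = 1.0762
Iter 9: z = 0.2523 + -0.1471i, |z|^2 = 0.0853
Iter 10: z = -0.1055 + 0.7777i, |z|^2 = 0.6160
Iter 11: z = -0.7413 + 0.6879i, |z|^2 = 1.0227
Iter 12: z = -0.0712 + -0.1678i, |z|^2 = 0.0332
Iter 13: z = -0.1706 + 0.8759i, |z|^2 = 0.7963

Answer: 14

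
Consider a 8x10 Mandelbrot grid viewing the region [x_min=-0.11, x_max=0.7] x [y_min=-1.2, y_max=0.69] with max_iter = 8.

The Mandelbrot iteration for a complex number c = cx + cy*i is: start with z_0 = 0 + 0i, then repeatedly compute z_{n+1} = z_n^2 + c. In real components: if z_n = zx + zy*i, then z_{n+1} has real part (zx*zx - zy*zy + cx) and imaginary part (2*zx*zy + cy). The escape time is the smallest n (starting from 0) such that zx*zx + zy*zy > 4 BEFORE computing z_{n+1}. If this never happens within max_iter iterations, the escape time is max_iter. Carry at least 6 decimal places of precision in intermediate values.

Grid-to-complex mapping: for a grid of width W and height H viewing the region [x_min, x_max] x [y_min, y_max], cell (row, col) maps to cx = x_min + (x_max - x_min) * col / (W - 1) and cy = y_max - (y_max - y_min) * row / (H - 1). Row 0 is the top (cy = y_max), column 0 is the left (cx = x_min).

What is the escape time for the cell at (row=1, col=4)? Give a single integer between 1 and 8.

z_0 = 0 + 0i, c = 0.3529 + 0.4800i
Iter 1: z = 0.3529 + 0.4800i, |z|^2 = 0.3549
Iter 2: z = 0.2470 + 0.8187i, |z|^2 = 0.7313
Iter 3: z = -0.2565 + 0.8844i, |z|^2 = 0.8480
Iter 4: z = -0.3635 + 0.0263i, |z|^2 = 0.1328
Iter 5: z = 0.4843 + 0.4609i, |z|^2 = 0.4470
Iter 6: z = 0.3750 + 0.9264i, |z|^2 = 0.9989
Iter 7: z = -0.3647 + 1.1748i, |z|^2 = 1.5133

Answer: 8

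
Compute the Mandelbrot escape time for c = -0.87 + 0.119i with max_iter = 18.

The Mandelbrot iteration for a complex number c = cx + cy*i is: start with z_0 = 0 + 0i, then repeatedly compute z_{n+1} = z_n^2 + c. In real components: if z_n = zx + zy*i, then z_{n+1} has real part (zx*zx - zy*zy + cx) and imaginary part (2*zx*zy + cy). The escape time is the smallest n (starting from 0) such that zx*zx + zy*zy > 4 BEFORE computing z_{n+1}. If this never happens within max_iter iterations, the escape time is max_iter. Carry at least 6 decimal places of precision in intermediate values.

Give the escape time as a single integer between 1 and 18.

z_0 = 0 + 0i, c = -0.8700 + 0.1190i
Iter 1: z = -0.8700 + 0.1190i, |z|^2 = 0.7711
Iter 2: z = -0.1273 + -0.0881i, |z|^2 = 0.0239
Iter 3: z = -0.8616 + 0.1414i, |z|^2 = 0.7623
Iter 4: z = -0.1477 + -0.1247i, |z|^2 = 0.0374
Iter 5: z = -0.8637 + 0.1558i, |z|^2 = 0.7703
Iter 6: z = -0.1483 + -0.1502i, |z|^2 = 0.0445
Iter 7: z = -0.8706 + 0.1635i, |z|^2 = 0.7846
Iter 8: z = -0.1388 + -0.1657i, |z|^2 = 0.0467
Iter 9: z = -0.8782 + 0.1650i, |z|^2 = 0.7985
Iter 10: z = -0.1260 + -0.1708i, |z|^2 = 0.0451
Iter 11: z = -0.8833 + 0.1621i, |z|^2 = 0.8065
Iter 12: z = -0.1160 + -0.1673i, |z|^2 = 0.0414
Iter 13: z = -0.8845 + 0.1578i, |z|^2 = 0.8073
Iter 14: z = -0.1125 + -0.1602i, |z|^2 = 0.0383
Iter 15: z = -0.8830 + 0.1551i, |z|^2 = 0.8037
Iter 16: z = -0.1144 + -0.1548i, |z|^2 = 0.0370
Iter 17: z = -0.8809 + 0.1544i, |z|^2 = 0.7998

Answer: 18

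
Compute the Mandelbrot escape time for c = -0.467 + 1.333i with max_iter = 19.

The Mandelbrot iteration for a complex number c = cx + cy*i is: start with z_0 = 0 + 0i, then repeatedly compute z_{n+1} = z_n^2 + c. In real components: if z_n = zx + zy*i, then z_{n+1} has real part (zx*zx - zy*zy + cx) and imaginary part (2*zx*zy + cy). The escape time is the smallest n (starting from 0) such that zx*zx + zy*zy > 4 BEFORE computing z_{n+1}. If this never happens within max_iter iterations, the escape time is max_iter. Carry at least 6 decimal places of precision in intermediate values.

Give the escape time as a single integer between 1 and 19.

Answer: 2

Derivation:
z_0 = 0 + 0i, c = -0.4670 + 1.3330i
Iter 1: z = -0.4670 + 1.3330i, |z|^2 = 1.9950
Iter 2: z = -2.0258 + 0.0880i, |z|^2 = 4.1116
Escaped at iteration 2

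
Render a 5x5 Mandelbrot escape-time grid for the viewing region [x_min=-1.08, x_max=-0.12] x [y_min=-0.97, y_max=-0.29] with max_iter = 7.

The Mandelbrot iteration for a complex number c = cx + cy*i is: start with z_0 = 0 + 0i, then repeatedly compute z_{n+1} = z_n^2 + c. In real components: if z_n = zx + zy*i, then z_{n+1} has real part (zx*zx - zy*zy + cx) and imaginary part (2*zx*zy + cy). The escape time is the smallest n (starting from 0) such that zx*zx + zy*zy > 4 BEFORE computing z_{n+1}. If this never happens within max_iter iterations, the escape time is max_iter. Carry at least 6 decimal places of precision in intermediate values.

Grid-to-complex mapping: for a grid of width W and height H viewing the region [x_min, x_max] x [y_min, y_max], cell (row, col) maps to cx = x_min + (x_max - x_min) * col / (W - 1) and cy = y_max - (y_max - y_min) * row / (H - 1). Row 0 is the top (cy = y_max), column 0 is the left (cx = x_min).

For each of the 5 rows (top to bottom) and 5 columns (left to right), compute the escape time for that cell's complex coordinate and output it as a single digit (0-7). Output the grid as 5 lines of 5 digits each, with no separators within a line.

(row=0, col=0): c = -1.0800 + -0.2900i → escape time 7
(row=0, col=1): c = -0.8400 + -0.2900i → escape time 7
(row=0, col=2): c = -0.6000 + -0.2900i → escape time 7
(row=0, col=3): c = -0.3600 + -0.2900i → escape time 7
(row=0, col=4): c = -0.1200 + -0.2900i → escape time 7
(row=1, col=0): c = -1.0800 + -0.4600i → escape time 5
(row=1, col=1): c = -0.8400 + -0.4600i → escape time 6
(row=1, col=2): c = -0.6000 + -0.4600i → escape time 7
(row=1, col=3): c = -0.3600 + -0.4600i → escape time 7
(row=1, col=4): c = -0.1200 + -0.4600i → escape time 7
(row=2, col=0): c = -1.0800 + -0.6300i → escape time 4
(row=2, col=1): c = -0.8400 + -0.6300i → escape time 5
(row=2, col=2): c = -0.6000 + -0.6300i → escape time 7
(row=2, col=3): c = -0.3600 + -0.6300i → escape time 7
(row=2, col=4): c = -0.1200 + -0.6300i → escape time 7
(row=3, col=0): c = -1.0800 + -0.8000i → escape time 3
(row=3, col=1): c = -0.8400 + -0.8000i → escape time 4
(row=3, col=2): c = -0.6000 + -0.8000i → escape time 4
(row=3, col=3): c = -0.3600 + -0.8000i → escape time 7
(row=3, col=4): c = -0.1200 + -0.8000i → escape time 7
(row=4, col=0): c = -1.0800 + -0.9700i → escape time 3
(row=4, col=1): c = -0.8400 + -0.9700i → escape time 3
(row=4, col=2): c = -0.6000 + -0.9700i → escape time 4
(row=4, col=3): c = -0.3600 + -0.9700i → escape time 5
(row=4, col=4): c = -0.1200 + -0.9700i → escape time 7

Answer: 77777
56777
45777
34477
33457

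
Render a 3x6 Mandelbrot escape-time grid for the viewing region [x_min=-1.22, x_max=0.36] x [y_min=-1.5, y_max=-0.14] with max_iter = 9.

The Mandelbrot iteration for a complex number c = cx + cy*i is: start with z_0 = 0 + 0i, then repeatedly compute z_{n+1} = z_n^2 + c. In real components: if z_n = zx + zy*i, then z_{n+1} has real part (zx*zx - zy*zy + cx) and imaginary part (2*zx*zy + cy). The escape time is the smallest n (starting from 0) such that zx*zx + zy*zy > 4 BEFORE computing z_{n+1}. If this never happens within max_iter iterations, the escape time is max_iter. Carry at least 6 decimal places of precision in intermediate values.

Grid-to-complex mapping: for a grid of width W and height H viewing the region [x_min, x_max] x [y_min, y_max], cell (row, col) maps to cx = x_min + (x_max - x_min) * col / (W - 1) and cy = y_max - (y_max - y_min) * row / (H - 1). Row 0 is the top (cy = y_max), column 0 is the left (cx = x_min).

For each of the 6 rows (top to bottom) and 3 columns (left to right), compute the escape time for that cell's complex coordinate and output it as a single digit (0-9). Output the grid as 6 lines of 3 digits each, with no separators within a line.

Answer: 999
799
389
343
232
222

Derivation:
(row=0, col=0): c = -1.2200 + -0.1400i → escape time 9
(row=0, col=1): c = -0.4300 + -0.1400i → escape time 9
(row=0, col=2): c = 0.3600 + -0.1400i → escape time 9
(row=1, col=0): c = -1.2200 + -0.4120i → escape time 7
(row=1, col=1): c = -0.4300 + -0.4120i → escape time 9
(row=1, col=2): c = 0.3600 + -0.4120i → escape time 9
(row=2, col=0): c = -1.2200 + -0.6840i → escape time 3
(row=2, col=1): c = -0.4300 + -0.6840i → escape time 8
(row=2, col=2): c = 0.3600 + -0.6840i → escape time 9
(row=3, col=0): c = -1.2200 + -0.9560i → escape time 3
(row=3, col=1): c = -0.4300 + -0.9560i → escape time 4
(row=3, col=2): c = 0.3600 + -0.9560i → escape time 3
(row=4, col=0): c = -1.2200 + -1.2280i → escape time 2
(row=4, col=1): c = -0.4300 + -1.2280i → escape time 3
(row=4, col=2): c = 0.3600 + -1.2280i → escape time 2
(row=5, col=0): c = -1.2200 + -1.5000i → escape time 2
(row=5, col=1): c = -0.4300 + -1.5000i → escape time 2
(row=5, col=2): c = 0.3600 + -1.5000i → escape time 2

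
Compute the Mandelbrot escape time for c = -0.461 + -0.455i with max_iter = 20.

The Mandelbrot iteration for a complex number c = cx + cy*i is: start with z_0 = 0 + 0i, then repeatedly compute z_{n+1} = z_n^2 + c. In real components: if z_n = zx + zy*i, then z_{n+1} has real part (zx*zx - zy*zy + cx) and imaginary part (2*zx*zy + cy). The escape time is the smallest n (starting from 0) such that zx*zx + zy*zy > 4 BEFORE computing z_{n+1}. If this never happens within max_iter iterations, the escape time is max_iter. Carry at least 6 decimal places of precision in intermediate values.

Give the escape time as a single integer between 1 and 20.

Answer: 20

Derivation:
z_0 = 0 + 0i, c = -0.4610 + -0.4550i
Iter 1: z = -0.4610 + -0.4550i, |z|^2 = 0.4195
Iter 2: z = -0.4555 + -0.0355i, |z|^2 = 0.2087
Iter 3: z = -0.2548 + -0.4227i, |z|^2 = 0.2436
Iter 4: z = -0.5747 + -0.2396i, |z|^2 = 0.3877
Iter 5: z = -0.1881 + -0.1796i, |z|^2 = 0.0676
Iter 6: z = -0.4579 + -0.3875i, |z|^2 = 0.3598
Iter 7: z = -0.4015 + -0.1002i, |z|^2 = 0.1712
Iter 8: z = -0.3098 + -0.3745i, |z|^2 = 0.2363
Iter 9: z = -0.5053 + -0.2229i, |z|^2 = 0.3050
Iter 10: z = -0.2554 + -0.2298i, |z|^2 = 0.1180
Iter 11: z = -0.4486 + -0.3377i, |z|^2 = 0.3152
Iter 12: z = -0.3738 + -0.1521i, |z|^2 = 0.1629
Iter 13: z = -0.3444 + -0.3413i, |z|^2 = 0.2351
Iter 14: z = -0.4589 + -0.2199i, |z|^2 = 0.2589
Iter 15: z = -0.2988 + -0.2532i, |z|^2 = 0.1534
Iter 16: z = -0.4358 + -0.3037i, |z|^2 = 0.2822
Iter 17: z = -0.3633 + -0.1903i, |z|^2 = 0.1682
Iter 18: z = -0.3652 + -0.3167i, |z|^2 = 0.2337
Iter 19: z = -0.4279 + -0.2236i, |z|^2 = 0.2331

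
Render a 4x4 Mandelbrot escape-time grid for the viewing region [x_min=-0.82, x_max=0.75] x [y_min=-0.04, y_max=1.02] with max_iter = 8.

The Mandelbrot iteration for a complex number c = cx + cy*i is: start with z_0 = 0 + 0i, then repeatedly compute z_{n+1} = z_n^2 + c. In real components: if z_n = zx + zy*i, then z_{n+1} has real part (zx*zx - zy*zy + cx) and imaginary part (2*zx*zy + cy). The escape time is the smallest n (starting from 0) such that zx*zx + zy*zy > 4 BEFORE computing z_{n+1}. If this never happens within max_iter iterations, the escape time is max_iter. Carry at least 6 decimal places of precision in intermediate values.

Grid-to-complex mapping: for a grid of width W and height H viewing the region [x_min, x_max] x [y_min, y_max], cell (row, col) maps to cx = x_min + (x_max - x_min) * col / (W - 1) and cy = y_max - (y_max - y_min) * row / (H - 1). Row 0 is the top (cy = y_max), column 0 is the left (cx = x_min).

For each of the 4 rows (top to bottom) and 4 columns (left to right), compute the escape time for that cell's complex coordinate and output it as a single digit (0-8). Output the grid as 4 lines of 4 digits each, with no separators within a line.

(row=0, col=0): c = -0.8200 + 1.0200i → escape time 3
(row=0, col=1): c = -0.2967 + 1.0200i → escape time 5
(row=0, col=2): c = 0.2267 + 1.0200i → escape time 4
(row=0, col=3): c = 0.7500 + 1.0200i → escape time 2
(row=1, col=0): c = -0.8200 + 0.6667i → escape time 5
(row=1, col=1): c = -0.2967 + 0.6667i → escape time 8
(row=1, col=2): c = 0.2267 + 0.6667i → escape time 7
(row=1, col=3): c = 0.7500 + 0.6667i → escape time 3
(row=2, col=0): c = -0.8200 + 0.3133i → escape time 8
(row=2, col=1): c = -0.2967 + 0.3133i → escape time 8
(row=2, col=2): c = 0.2267 + 0.3133i → escape time 8
(row=2, col=3): c = 0.7500 + 0.3133i → escape time 3
(row=3, col=0): c = -0.8200 + -0.0400i → escape time 8
(row=3, col=1): c = -0.2967 + -0.0400i → escape time 8
(row=3, col=2): c = 0.2267 + -0.0400i → escape time 8
(row=3, col=3): c = 0.7500 + -0.0400i → escape time 3

Answer: 3542
5873
8883
8883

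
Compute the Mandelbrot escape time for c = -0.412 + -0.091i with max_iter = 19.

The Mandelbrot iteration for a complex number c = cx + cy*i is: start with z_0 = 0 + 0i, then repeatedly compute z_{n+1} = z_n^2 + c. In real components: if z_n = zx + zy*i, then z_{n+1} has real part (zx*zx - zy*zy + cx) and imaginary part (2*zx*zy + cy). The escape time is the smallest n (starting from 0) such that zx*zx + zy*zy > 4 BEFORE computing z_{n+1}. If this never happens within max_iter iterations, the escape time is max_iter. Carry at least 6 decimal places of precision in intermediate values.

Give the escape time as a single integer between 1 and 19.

z_0 = 0 + 0i, c = -0.4120 + -0.0910i
Iter 1: z = -0.4120 + -0.0910i, |z|^2 = 0.1780
Iter 2: z = -0.2505 + -0.0160i, |z|^2 = 0.0630
Iter 3: z = -0.3495 + -0.0830i, |z|^2 = 0.1290
Iter 4: z = -0.2967 + -0.0330i, |z|^2 = 0.0891
Iter 5: z = -0.3250 + -0.0714i, |z|^2 = 0.1107
Iter 6: z = -0.3115 + -0.0446i, |z|^2 = 0.0990
Iter 7: z = -0.3170 + -0.0632i, |z|^2 = 0.1045
Iter 8: z = -0.3155 + -0.0509i, |z|^2 = 0.1021
Iter 9: z = -0.3150 + -0.0589i, |z|^2 = 0.1027
Iter 10: z = -0.3162 + -0.0539i, |z|^2 = 0.1029
Iter 11: z = -0.3149 + -0.0569i, |z|^2 = 0.1024
Iter 12: z = -0.3161 + -0.0552i, |z|^2 = 0.1029
Iter 13: z = -0.3151 + -0.0561i, |z|^2 = 0.1025
Iter 14: z = -0.3158 + -0.0556i, |z|^2 = 0.1028
Iter 15: z = -0.3153 + -0.0559i, |z|^2 = 0.1026
Iter 16: z = -0.3157 + -0.0558i, |z|^2 = 0.1028
Iter 17: z = -0.3155 + -0.0558i, |z|^2 = 0.1026
Iter 18: z = -0.3156 + -0.0558i, |z|^2 = 0.1027

Answer: 19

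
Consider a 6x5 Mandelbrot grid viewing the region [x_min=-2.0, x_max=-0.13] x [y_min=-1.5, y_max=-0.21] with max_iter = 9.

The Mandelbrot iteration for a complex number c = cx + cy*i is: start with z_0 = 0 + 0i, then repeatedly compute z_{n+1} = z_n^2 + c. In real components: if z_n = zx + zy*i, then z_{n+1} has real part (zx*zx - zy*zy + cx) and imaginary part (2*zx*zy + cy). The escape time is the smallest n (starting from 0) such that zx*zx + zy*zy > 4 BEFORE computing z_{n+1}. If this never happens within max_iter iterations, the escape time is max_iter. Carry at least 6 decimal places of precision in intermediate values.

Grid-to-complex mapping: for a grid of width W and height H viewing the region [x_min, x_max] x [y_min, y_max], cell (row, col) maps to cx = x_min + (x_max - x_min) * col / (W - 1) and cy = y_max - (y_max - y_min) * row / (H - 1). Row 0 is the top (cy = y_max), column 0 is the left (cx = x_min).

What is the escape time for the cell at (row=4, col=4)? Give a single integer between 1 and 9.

Answer: 2

Derivation:
z_0 = 0 + 0i, c = -0.5040 + -1.5000i
Iter 1: z = -0.5040 + -1.5000i, |z|^2 = 2.5040
Iter 2: z = -2.5000 + 0.0120i, |z|^2 = 6.2501
Escaped at iteration 2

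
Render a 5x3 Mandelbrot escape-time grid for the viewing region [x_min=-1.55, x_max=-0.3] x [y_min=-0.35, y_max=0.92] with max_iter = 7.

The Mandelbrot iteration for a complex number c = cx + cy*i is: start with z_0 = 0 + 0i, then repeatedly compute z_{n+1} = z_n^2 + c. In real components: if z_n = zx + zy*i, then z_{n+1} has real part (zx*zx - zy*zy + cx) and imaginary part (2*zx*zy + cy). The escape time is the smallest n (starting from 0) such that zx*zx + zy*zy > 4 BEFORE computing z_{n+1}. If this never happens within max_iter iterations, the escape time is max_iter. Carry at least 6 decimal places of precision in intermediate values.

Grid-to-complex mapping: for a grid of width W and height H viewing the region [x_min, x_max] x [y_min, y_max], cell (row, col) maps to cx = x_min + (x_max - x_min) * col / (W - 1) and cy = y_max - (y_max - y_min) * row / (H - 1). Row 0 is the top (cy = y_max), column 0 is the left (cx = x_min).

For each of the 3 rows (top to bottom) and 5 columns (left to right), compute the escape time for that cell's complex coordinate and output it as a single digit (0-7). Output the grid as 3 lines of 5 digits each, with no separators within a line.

Answer: 33346
57777
47777

Derivation:
(row=0, col=0): c = -1.5500 + 0.9200i → escape time 3
(row=0, col=1): c = -1.2375 + 0.9200i → escape time 3
(row=0, col=2): c = -0.9250 + 0.9200i → escape time 3
(row=0, col=3): c = -0.6125 + 0.9200i → escape time 4
(row=0, col=4): c = -0.3000 + 0.9200i → escape time 6
(row=1, col=0): c = -1.5500 + 0.2850i → escape time 5
(row=1, col=1): c = -1.2375 + 0.2850i → escape time 7
(row=1, col=2): c = -0.9250 + 0.2850i → escape time 7
(row=1, col=3): c = -0.6125 + 0.2850i → escape time 7
(row=1, col=4): c = -0.3000 + 0.2850i → escape time 7
(row=2, col=0): c = -1.5500 + -0.3500i → escape time 4
(row=2, col=1): c = -1.2375 + -0.3500i → escape time 7
(row=2, col=2): c = -0.9250 + -0.3500i → escape time 7
(row=2, col=3): c = -0.6125 + -0.3500i → escape time 7
(row=2, col=4): c = -0.3000 + -0.3500i → escape time 7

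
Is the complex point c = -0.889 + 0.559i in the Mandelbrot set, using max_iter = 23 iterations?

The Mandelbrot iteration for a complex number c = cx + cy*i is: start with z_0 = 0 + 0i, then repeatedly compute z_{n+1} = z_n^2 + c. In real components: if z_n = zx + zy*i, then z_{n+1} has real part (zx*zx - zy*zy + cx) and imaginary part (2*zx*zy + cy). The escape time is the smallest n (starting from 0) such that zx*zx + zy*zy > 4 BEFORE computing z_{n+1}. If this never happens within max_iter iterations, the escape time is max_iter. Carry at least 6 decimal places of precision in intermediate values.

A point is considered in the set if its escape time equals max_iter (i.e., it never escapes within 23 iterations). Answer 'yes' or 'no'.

Answer: no

Derivation:
z_0 = 0 + 0i, c = -0.8890 + 0.5590i
Iter 1: z = -0.8890 + 0.5590i, |z|^2 = 1.1028
Iter 2: z = -0.4112 + -0.4349i, |z|^2 = 0.3582
Iter 3: z = -0.9091 + 0.9166i, |z|^2 = 1.6666
Iter 4: z = -0.9028 + -1.1076i, |z|^2 = 2.0417
Iter 5: z = -1.3008 + 2.5588i, |z|^2 = 8.2394
Escaped at iteration 5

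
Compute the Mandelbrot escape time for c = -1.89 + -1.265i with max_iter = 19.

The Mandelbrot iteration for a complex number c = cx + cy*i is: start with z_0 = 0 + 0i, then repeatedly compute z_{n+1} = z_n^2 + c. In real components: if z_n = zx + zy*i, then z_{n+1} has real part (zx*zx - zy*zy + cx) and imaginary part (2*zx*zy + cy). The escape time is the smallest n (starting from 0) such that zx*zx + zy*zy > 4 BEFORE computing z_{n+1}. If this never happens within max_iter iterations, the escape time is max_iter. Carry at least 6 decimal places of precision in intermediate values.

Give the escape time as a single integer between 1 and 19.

Answer: 1

Derivation:
z_0 = 0 + 0i, c = -1.8900 + -1.2650i
Iter 1: z = -1.8900 + -1.2650i, |z|^2 = 5.1723
Escaped at iteration 1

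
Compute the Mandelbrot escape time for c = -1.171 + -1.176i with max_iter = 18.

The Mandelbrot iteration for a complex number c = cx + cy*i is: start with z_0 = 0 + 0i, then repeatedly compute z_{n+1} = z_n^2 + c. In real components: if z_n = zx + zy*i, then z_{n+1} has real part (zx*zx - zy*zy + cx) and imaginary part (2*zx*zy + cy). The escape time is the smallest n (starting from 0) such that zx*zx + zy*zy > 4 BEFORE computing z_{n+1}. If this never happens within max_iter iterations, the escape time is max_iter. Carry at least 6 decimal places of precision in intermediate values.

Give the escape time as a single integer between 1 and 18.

Answer: 3

Derivation:
z_0 = 0 + 0i, c = -1.1710 + -1.1760i
Iter 1: z = -1.1710 + -1.1760i, |z|^2 = 2.7542
Iter 2: z = -1.1827 + 1.5782i, |z|^2 = 3.8896
Iter 3: z = -2.2628 + -4.9092i, |z|^2 = 29.2203
Escaped at iteration 3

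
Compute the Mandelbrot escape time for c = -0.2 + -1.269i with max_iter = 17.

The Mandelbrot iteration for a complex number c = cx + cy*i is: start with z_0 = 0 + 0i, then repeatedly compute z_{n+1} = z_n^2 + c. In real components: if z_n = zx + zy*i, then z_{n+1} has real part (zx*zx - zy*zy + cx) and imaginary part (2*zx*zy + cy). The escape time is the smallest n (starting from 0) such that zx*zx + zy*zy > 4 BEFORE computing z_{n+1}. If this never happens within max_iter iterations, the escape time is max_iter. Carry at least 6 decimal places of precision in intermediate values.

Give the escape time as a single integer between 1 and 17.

Answer: 3

Derivation:
z_0 = 0 + 0i, c = -0.2000 + -1.2690i
Iter 1: z = -0.2000 + -1.2690i, |z|^2 = 1.6504
Iter 2: z = -1.7704 + -0.7614i, |z|^2 = 3.7139
Iter 3: z = 2.3544 + 1.4269i, |z|^2 = 7.5795
Escaped at iteration 3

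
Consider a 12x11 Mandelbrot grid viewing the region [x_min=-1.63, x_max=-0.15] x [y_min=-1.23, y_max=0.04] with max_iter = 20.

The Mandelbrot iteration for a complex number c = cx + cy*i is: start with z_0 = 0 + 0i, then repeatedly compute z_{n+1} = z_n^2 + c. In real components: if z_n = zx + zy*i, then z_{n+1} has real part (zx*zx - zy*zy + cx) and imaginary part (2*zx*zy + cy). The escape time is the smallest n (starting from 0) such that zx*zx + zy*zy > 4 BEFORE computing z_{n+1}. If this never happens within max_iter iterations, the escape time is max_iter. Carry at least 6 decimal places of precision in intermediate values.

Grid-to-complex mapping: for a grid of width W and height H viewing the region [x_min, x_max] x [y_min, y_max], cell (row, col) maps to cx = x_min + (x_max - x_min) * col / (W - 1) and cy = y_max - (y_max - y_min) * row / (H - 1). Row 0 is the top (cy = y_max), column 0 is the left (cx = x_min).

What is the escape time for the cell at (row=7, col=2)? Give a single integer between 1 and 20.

z_0 = 0 + 0i, c = -1.3609 + -0.8490i
Iter 1: z = -1.3609 + -0.8490i, |z|^2 = 2.5729
Iter 2: z = -0.2296 + 1.4618i, |z|^2 = 2.1897
Iter 3: z = -3.4451 + -1.5204i, |z|^2 = 14.1803
Escaped at iteration 3

Answer: 3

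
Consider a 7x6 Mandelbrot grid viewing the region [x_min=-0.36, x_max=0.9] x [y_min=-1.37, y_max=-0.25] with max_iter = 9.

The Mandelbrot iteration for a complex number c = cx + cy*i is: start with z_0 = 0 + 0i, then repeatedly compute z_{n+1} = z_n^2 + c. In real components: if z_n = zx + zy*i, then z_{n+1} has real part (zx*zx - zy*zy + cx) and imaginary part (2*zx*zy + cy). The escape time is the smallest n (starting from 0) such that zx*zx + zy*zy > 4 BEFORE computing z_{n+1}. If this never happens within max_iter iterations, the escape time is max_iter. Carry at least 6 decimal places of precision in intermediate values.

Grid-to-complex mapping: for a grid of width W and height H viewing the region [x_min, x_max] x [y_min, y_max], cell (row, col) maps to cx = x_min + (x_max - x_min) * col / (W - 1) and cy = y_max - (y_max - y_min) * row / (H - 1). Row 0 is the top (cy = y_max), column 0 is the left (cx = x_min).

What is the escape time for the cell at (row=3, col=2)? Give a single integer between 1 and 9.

Answer: 5

Derivation:
z_0 = 0 + 0i, c = 0.0600 + -0.9220i
Iter 1: z = 0.0600 + -0.9220i, |z|^2 = 0.8537
Iter 2: z = -0.7865 + -1.0326i, |z|^2 = 1.6849
Iter 3: z = -0.3878 + 0.7023i, |z|^2 = 0.6436
Iter 4: z = -0.2829 + -1.4667i, |z|^2 = 2.2312
Iter 5: z = -2.0112 + -0.0923i, |z|^2 = 4.0534
Escaped at iteration 5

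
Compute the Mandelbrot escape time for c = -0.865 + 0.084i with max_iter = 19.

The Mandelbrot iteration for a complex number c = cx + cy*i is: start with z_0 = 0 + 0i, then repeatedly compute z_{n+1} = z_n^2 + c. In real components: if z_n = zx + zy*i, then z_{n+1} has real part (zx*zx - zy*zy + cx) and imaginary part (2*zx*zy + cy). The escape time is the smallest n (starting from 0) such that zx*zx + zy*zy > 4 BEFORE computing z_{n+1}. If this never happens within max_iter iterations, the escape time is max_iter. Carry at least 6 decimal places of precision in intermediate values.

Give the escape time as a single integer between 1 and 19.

z_0 = 0 + 0i, c = -0.8650 + 0.0840i
Iter 1: z = -0.8650 + 0.0840i, |z|^2 = 0.7553
Iter 2: z = -0.1238 + -0.0613i, |z|^2 = 0.0191
Iter 3: z = -0.8534 + 0.0992i, |z|^2 = 0.7382
Iter 4: z = -0.1465 + -0.0853i, |z|^2 = 0.0287
Iter 5: z = -0.8508 + 0.1090i, |z|^2 = 0.7358
Iter 6: z = -0.1530 + -0.1015i, |z|^2 = 0.0337
Iter 7: z = -0.8519 + 0.1150i, |z|^2 = 0.7389
Iter 8: z = -0.1525 + -0.1120i, |z|^2 = 0.0358
Iter 9: z = -0.8543 + 0.1182i, |z|^2 = 0.7438
Iter 10: z = -0.1492 + -0.1179i, |z|^2 = 0.0362
Iter 11: z = -0.8567 + 0.1192i, |z|^2 = 0.7481
Iter 12: z = -0.1454 + -0.1202i, |z|^2 = 0.0356
Iter 13: z = -0.8583 + 0.1189i, |z|^2 = 0.7509
Iter 14: z = -0.1424 + -0.1202i, |z|^2 = 0.0347
Iter 15: z = -0.8592 + 0.1182i, |z|^2 = 0.7521
Iter 16: z = -0.1408 + -0.1192i, |z|^2 = 0.0340
Iter 17: z = -0.8594 + 0.1176i, |z|^2 = 0.7523
Iter 18: z = -0.1403 + -0.1181i, |z|^2 = 0.0336

Answer: 19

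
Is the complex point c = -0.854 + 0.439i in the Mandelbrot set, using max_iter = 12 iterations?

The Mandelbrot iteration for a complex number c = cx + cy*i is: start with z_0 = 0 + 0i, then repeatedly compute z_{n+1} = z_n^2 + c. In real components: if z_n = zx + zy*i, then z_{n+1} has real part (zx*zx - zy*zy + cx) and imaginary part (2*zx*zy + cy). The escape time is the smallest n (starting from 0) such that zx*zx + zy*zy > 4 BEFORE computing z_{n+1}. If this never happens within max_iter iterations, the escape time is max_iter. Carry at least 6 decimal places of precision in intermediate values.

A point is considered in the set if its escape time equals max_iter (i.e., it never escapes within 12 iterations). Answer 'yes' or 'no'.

z_0 = 0 + 0i, c = -0.8540 + 0.4390i
Iter 1: z = -0.8540 + 0.4390i, |z|^2 = 0.9220
Iter 2: z = -0.3174 + -0.3108i, |z|^2 = 0.1974
Iter 3: z = -0.8499 + 0.6363i, |z|^2 = 1.1271
Iter 4: z = -0.5366 + -0.6425i, |z|^2 = 0.7008
Iter 5: z = -0.9789 + 1.1286i, |z|^2 = 2.2320
Iter 6: z = -1.1695 + -1.7706i, |z|^2 = 4.5027
Escaped at iteration 6

Answer: no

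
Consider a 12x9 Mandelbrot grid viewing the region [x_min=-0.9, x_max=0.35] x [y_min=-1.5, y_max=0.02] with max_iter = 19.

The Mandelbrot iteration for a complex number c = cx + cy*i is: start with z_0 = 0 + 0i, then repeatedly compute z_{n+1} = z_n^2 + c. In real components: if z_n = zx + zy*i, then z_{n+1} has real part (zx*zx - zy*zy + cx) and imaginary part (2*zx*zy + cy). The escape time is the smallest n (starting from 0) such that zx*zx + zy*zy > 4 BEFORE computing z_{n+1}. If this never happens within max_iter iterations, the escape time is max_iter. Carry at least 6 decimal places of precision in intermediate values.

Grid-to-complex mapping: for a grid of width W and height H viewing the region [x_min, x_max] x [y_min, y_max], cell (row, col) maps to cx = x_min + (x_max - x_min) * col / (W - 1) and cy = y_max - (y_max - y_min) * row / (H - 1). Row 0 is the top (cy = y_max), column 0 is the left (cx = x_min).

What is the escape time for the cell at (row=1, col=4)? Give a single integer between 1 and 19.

Answer: 19

Derivation:
z_0 = 0 + 0i, c = -0.4455 + -0.1700i
Iter 1: z = -0.4455 + -0.1700i, |z|^2 = 0.2273
Iter 2: z = -0.2759 + -0.0185i, |z|^2 = 0.0765
Iter 3: z = -0.3697 + -0.1598i, |z|^2 = 0.1622
Iter 4: z = -0.3343 + -0.0519i, |z|^2 = 0.1145
Iter 5: z = -0.3364 + -0.1353i, |z|^2 = 0.1315
Iter 6: z = -0.3506 + -0.0790i, |z|^2 = 0.1292
Iter 7: z = -0.3288 + -0.1146i, |z|^2 = 0.1212
Iter 8: z = -0.3505 + -0.0946i, |z|^2 = 0.1318
Iter 9: z = -0.3316 + -0.1037i, |z|^2 = 0.1207
Iter 10: z = -0.3463 + -0.1013i, |z|^2 = 0.1302
Iter 11: z = -0.3358 + -0.0999i, |z|^2 = 0.1227
Iter 12: z = -0.3427 + -0.1029i, |z|^2 = 0.1280
Iter 13: z = -0.3386 + -0.0995i, |z|^2 = 0.1246
Iter 14: z = -0.3407 + -0.1026i, |z|^2 = 0.1266
Iter 15: z = -0.3399 + -0.1001i, |z|^2 = 0.1256
Iter 16: z = -0.3399 + -0.1020i, |z|^2 = 0.1259
Iter 17: z = -0.3403 + -0.1007i, |z|^2 = 0.1259
Iter 18: z = -0.3398 + -0.1015i, |z|^2 = 0.1257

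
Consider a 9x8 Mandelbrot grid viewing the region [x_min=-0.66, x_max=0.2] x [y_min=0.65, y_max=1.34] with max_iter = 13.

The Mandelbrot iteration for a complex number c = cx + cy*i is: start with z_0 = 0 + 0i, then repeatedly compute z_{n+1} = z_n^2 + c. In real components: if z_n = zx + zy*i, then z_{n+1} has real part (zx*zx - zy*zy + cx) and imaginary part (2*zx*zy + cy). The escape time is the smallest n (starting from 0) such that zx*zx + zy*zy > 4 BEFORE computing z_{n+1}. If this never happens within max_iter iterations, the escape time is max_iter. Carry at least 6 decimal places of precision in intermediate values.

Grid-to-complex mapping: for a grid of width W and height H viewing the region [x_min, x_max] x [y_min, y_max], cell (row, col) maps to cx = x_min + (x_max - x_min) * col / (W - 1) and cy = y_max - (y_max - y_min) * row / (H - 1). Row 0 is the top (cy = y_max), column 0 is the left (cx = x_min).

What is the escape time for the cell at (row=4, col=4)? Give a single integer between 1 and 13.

Answer: 7

Derivation:
z_0 = 0 + 0i, c = -0.2300 + 0.9457i
Iter 1: z = -0.2300 + 0.9457i, |z|^2 = 0.9473
Iter 2: z = -1.0715 + 0.5107i, |z|^2 = 1.4089
Iter 3: z = 0.6573 + -0.1487i, |z|^2 = 0.4541
Iter 4: z = 0.1799 + 0.7503i, |z|^2 = 0.5953
Iter 5: z = -0.7606 + 1.2157i, |z|^2 = 2.0563
Iter 6: z = -1.1293 + -0.9035i, |z|^2 = 2.0917
Iter 7: z = 0.2291 + 2.9864i, |z|^2 = 8.9713
Escaped at iteration 7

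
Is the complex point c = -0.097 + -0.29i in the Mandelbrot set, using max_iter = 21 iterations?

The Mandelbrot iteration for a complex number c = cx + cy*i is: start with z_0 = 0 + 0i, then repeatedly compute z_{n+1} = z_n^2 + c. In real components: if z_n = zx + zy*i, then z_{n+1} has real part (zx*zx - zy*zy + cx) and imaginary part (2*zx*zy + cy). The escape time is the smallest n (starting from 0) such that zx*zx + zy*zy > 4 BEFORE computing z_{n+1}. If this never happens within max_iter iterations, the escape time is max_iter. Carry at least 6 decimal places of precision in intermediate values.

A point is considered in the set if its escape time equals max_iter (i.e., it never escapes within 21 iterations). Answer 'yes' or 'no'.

z_0 = 0 + 0i, c = -0.0970 + -0.2900i
Iter 1: z = -0.0970 + -0.2900i, |z|^2 = 0.0935
Iter 2: z = -0.1717 + -0.2337i, |z|^2 = 0.0841
Iter 3: z = -0.1222 + -0.2097i, |z|^2 = 0.0589
Iter 4: z = -0.1261 + -0.2388i, |z|^2 = 0.0729
Iter 5: z = -0.1381 + -0.2298i, |z|^2 = 0.0719
Iter 6: z = -0.1307 + -0.2265i, |z|^2 = 0.0684
Iter 7: z = -0.1312 + -0.2308i, |z|^2 = 0.0705
Iter 8: z = -0.1330 + -0.2294i, |z|^2 = 0.0703
Iter 9: z = -0.1319 + -0.2290i, |z|^2 = 0.0698
Iter 10: z = -0.1320 + -0.2296i, |z|^2 = 0.0701
Iter 11: z = -0.1323 + -0.2294i, |z|^2 = 0.0701
Iter 12: z = -0.1321 + -0.2293i, |z|^2 = 0.0700
Iter 13: z = -0.1321 + -0.2294i, |z|^2 = 0.0701
Iter 14: z = -0.1322 + -0.2294i, |z|^2 = 0.0701
Iter 15: z = -0.1321 + -0.2294i, |z|^2 = 0.0701
Iter 16: z = -0.1321 + -0.2294i, |z|^2 = 0.0701
Iter 17: z = -0.1322 + -0.2294i, |z|^2 = 0.0701
Iter 18: z = -0.1321 + -0.2294i, |z|^2 = 0.0701
Iter 19: z = -0.1321 + -0.2294i, |z|^2 = 0.0701
Iter 20: z = -0.1322 + -0.2294i, |z|^2 = 0.0701
Did not escape in 21 iterations → in set

Answer: yes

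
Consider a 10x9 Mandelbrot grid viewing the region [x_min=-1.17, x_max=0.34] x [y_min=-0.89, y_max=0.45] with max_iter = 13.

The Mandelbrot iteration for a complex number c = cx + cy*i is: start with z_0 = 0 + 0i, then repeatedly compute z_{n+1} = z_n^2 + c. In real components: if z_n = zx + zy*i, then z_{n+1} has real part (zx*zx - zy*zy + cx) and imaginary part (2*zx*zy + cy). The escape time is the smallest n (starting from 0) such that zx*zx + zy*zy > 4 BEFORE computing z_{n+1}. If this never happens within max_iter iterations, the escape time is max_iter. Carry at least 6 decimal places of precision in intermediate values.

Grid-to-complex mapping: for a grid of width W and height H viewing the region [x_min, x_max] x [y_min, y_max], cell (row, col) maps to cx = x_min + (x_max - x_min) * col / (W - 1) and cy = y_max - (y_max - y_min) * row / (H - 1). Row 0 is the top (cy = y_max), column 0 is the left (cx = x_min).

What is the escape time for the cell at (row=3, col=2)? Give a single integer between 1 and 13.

Answer: 13

Derivation:
z_0 = 0 + 0i, c = -0.8344 + -0.0525i
Iter 1: z = -0.8344 + -0.0525i, |z|^2 = 0.6991
Iter 2: z = -0.1409 + 0.0351i, |z|^2 = 0.0211
Iter 3: z = -0.8158 + -0.0624i, |z|^2 = 0.6695
Iter 4: z = -0.1728 + 0.0493i, |z|^2 = 0.0323
Iter 5: z = -0.8070 + -0.0695i, |z|^2 = 0.6561
Iter 6: z = -0.1880 + 0.0597i, |z|^2 = 0.0389
Iter 7: z = -0.8027 + -0.0750i, |z|^2 = 0.6499
Iter 8: z = -0.1958 + 0.0678i, |z|^2 = 0.0429
Iter 9: z = -0.8007 + -0.0791i, |z|^2 = 0.6474
Iter 10: z = -0.1995 + 0.0741i, |z|^2 = 0.0453
Iter 11: z = -0.8001 + -0.0821i, |z|^2 = 0.6469
Iter 12: z = -0.2010 + 0.0788i, |z|^2 = 0.0466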